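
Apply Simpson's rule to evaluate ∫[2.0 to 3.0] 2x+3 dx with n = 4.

f(x) = 2x+3
a = 2.0, b = 3.0, n = 4
h = (b - a)/n = 0.250000

Simpson's rule: (h/3)[f(x₀) + 4f(x₁) + 2f(x₂) + ... + f(xₙ)]

x_0 = 2.0000, f(x_0) = 7.000000, coefficient = 1
x_1 = 2.2500, f(x_1) = 7.500000, coefficient = 4
x_2 = 2.5000, f(x_2) = 8.000000, coefficient = 2
x_3 = 2.7500, f(x_3) = 8.500000, coefficient = 4
x_4 = 3.0000, f(x_4) = 9.000000, coefficient = 1

I ≈ (0.250000/3) × 96.000000 = 8.000000
Exact value: 8.000000
Error: 0.000000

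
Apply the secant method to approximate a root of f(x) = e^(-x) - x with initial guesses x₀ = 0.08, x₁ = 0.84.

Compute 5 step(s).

f(x) = e^(-x) - x
x₀ = 0.08, x₁ = 0.84

Secant formula: x_{n+1} = x_n - f(x_n)(x_n - x_{n-1})/(f(x_n) - f(x_{n-1}))

Iteration 1:
  f(0.080000) = 0.843116
  f(0.840000) = -0.408289
  x_2 = 0.840000 - (-0.408289)×(0.840000 - 0.080000)/(-0.408289 - 0.843116)
       = 0.592039
Iteration 2:
  f(0.840000) = -0.408289
  f(0.592039) = -0.038841
  x_3 = 0.592039 - (-0.038841)×(0.592039 - 0.840000)/(-0.038841 - (-0.408289))
       = 0.565970
Iteration 3:
  f(0.592039) = -0.038841
  f(0.565970) = 0.001838
  x_4 = 0.565970 - 0.001838×(0.565970 - 0.592039)/(0.001838 - (-0.038841))
       = 0.567149
Iteration 4:
  f(0.565970) = 0.001838
  f(0.567149) = -0.000008
  x_5 = 0.567149 - (-0.000008)×(0.567149 - 0.565970)/(-0.000008 - 0.001838)
       = 0.567143
Iteration 5:
  f(0.567149) = -0.000008
  f(0.567143) = 0.000000
  x_6 = 0.567143 - 0.000000×(0.567143 - 0.567149)/(0.000000 - (-0.000008))
       = 0.567143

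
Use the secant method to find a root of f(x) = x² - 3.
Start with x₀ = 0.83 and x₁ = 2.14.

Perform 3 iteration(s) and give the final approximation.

f(x) = x² - 3
x₀ = 0.83, x₁ = 2.14

Secant formula: x_{n+1} = x_n - f(x_n)(x_n - x_{n-1})/(f(x_n) - f(x_{n-1}))

Iteration 1:
  f(0.830000) = -2.311100
  f(2.140000) = 1.579600
  x_2 = 2.140000 - 1.579600×(2.140000 - 0.830000)/(1.579600 - (-2.311100))
       = 1.608148
Iteration 2:
  f(2.140000) = 1.579600
  f(1.608148) = -0.413860
  x_3 = 1.608148 - (-0.413860)×(1.608148 - 2.140000)/(-0.413860 - 1.579600)
       = 1.718565
Iteration 3:
  f(1.608148) = -0.413860
  f(1.718565) = -0.046534
  x_4 = 1.718565 - (-0.046534)×(1.718565 - 1.608148)/(-0.046534 - (-0.413860))
       = 1.732553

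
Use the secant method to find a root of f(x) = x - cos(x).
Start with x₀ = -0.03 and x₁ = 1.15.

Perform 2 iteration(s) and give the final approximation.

f(x) = x - cos(x)
x₀ = -0.03, x₁ = 1.15

Secant formula: x_{n+1} = x_n - f(x_n)(x_n - x_{n-1})/(f(x_n) - f(x_{n-1}))

Iteration 1:
  f(-0.030000) = -1.029550
  f(1.150000) = 0.741513
  x_2 = 1.150000 - 0.741513×(1.150000 - (-0.030000))/(0.741513 - (-1.029550))
       = 0.655955
Iteration 2:
  f(1.150000) = 0.741513
  f(0.655955) = -0.136511
  x_3 = 0.655955 - (-0.136511)×(0.655955 - 1.150000)/(-0.136511 - 0.741513)
       = 0.732767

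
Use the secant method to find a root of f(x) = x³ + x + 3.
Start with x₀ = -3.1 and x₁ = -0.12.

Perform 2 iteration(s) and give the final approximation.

f(x) = x³ + x + 3
x₀ = -3.1, x₁ = -0.12

Secant formula: x_{n+1} = x_n - f(x_n)(x_n - x_{n-1})/(f(x_n) - f(x_{n-1}))

Iteration 1:
  f(-3.100000) = -29.891000
  f(-0.120000) = 2.878272
  x_2 = -0.120000 - 2.878272×(-0.120000 - (-3.100000))/(2.878272 - (-29.891000))
       = -0.381747
Iteration 2:
  f(-0.120000) = 2.878272
  f(-0.381747) = 2.562621
  x_3 = -0.381747 - 2.562621×(-0.381747 - (-0.120000))/(2.562621 - 2.878272)
       = -2.506745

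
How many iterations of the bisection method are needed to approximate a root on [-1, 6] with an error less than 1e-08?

We need (b-a)/2^n ≤ 1e-08
(6 - (-1))/2^n ≤ 1e-08
7/2^n ≤ 1e-08
2^n ≥ 700000000
n ≥ log₂(700000000) = 29.38
n ≥ 30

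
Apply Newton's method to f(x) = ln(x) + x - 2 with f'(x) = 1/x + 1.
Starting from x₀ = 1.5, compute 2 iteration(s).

f(x) = ln(x) + x - 2
f'(x) = 1/x + 1
x₀ = 1.5

Newton-Raphson formula: x_{n+1} = x_n - f(x_n)/f'(x_n)

Iteration 1:
  f(1.500000) = -0.094535
  f'(1.500000) = 1.666667
  x_1 = 1.500000 - (-0.094535)/1.666667 = 1.556721
Iteration 2:
  f(1.556721) = -0.000697
  f'(1.556721) = 1.642376
  x_2 = 1.556721 - (-0.000697)/1.642376 = 1.557146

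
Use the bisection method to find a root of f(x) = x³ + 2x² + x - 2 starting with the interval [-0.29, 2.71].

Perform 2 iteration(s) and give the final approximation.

f(x) = x³ + 2x² + x - 2
Initial interval: [-0.29, 2.71]

Iteration 1:
  c_1 = (-0.290000 + 2.710000)/2 = 1.210000
  f(c_1) = f(1.210000) = 3.909761
  f(a) × f(c) < 0, new interval: [-0.290000, 1.210000]
Iteration 2:
  c_2 = (-0.290000 + 1.210000)/2 = 0.460000
  f(c_2) = f(0.460000) = -1.019464
  f(a) × f(c) ≥ 0, new interval: [0.460000, 1.210000]

After 2 iteration(s), the approximation is c_2 = 0.460000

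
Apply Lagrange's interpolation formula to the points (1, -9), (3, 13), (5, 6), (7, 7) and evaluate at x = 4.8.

Lagrange interpolation formula:
P(x) = Σ yᵢ × Lᵢ(x)
where Lᵢ(x) = Π_{j≠i} (x - xⱼ)/(xᵢ - xⱼ)

L_0(4.8) = (4.8 - 3)/(1 - 3) × (4.8 - 5)/(1 - 5) × (4.8 - 7)/(1 - 7) = -0.016500
L_1(4.8) = (4.8 - 1)/(3 - 1) × (4.8 - 5)/(3 - 5) × (4.8 - 7)/(3 - 7) = 0.104500
L_2(4.8) = (4.8 - 1)/(5 - 1) × (4.8 - 3)/(5 - 3) × (4.8 - 7)/(5 - 7) = 0.940500
L_3(4.8) = (4.8 - 1)/(7 - 1) × (4.8 - 3)/(7 - 3) × (4.8 - 5)/(7 - 5) = -0.028500

P(4.8) = (-9)×L_0(4.8) + 13×L_1(4.8) + 6×L_2(4.8) + 7×L_3(4.8)
P(4.8) = 6.950500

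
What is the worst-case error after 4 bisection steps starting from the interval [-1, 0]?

Bisection error bound: |error| ≤ (b-a)/2^n
|error| ≤ (0 - (-1))/2^4 = 1/2^4
|error| ≤ 0.0625000000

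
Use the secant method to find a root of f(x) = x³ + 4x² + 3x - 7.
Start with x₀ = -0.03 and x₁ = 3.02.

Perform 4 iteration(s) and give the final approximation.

f(x) = x³ + 4x² + 3x - 7
x₀ = -0.03, x₁ = 3.02

Secant formula: x_{n+1} = x_n - f(x_n)(x_n - x_{n-1})/(f(x_n) - f(x_{n-1}))

Iteration 1:
  f(-0.030000) = -7.086427
  f(3.020000) = 66.085208
  x_2 = 3.020000 - 66.085208×(3.020000 - (-0.030000))/(66.085208 - (-7.086427))
       = 0.265382
Iteration 2:
  f(3.020000) = 66.085208
  f(0.265382) = -5.903452
  x_3 = 0.265382 - (-5.903452)×(0.265382 - 3.020000)/(-5.903452 - 66.085208)
       = 0.491276
Iteration 3:
  f(0.265382) = -5.903452
  f(0.491276) = -4.442197
  x_4 = 0.491276 - (-4.442197)×(0.491276 - 0.265382)/(-4.442197 - (-5.903452))
       = 1.177988
Iteration 4:
  f(0.491276) = -4.442197
  f(1.177988) = 3.719230
  x_5 = 1.177988 - 3.719230×(1.177988 - 0.491276)/(3.719230 - (-4.442197))
       = 0.865047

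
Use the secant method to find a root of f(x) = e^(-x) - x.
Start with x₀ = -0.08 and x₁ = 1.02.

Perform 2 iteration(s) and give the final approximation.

f(x) = e^(-x) - x
x₀ = -0.08, x₁ = 1.02

Secant formula: x_{n+1} = x_n - f(x_n)(x_n - x_{n-1})/(f(x_n) - f(x_{n-1}))

Iteration 1:
  f(-0.080000) = 1.163287
  f(1.020000) = -0.659405
  x_2 = 1.020000 - (-0.659405)×(1.020000 - (-0.080000))/(-0.659405 - 1.163287)
       = 0.622047
Iteration 2:
  f(1.020000) = -0.659405
  f(0.622047) = -0.085203
  x_3 = 0.622047 - (-0.085203)×(0.622047 - 1.020000)/(-0.085203 - (-0.659405))
       = 0.562997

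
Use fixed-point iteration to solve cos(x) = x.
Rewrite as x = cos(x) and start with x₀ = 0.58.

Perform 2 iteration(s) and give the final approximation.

Equation: cos(x) = x
Fixed-point form: x = cos(x)
x₀ = 0.58

x_1 = g(0.580000) = 0.836463
x_2 = g(0.836463) = 0.670093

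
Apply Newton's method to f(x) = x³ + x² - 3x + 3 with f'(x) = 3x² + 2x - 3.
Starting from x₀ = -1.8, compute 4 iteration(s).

f(x) = x³ + x² - 3x + 3
f'(x) = 3x² + 2x - 3
x₀ = -1.8

Newton-Raphson formula: x_{n+1} = x_n - f(x_n)/f'(x_n)

Iteration 1:
  f(-1.800000) = 5.808000
  f'(-1.800000) = 3.120000
  x_1 = -1.800000 - 5.808000/3.120000 = -3.661538
Iteration 2:
  f(-3.661538) = -21.698269
  f'(-3.661538) = 29.897515
  x_2 = -3.661538 - (-21.698269)/29.897515 = -2.935784
Iteration 3:
  f(-2.935784) = -4.876829
  f'(-2.935784) = 16.984908
  x_3 = -2.935784 - (-4.876829)/16.984908 = -2.648656
Iteration 4:
  f(-2.648656) = -0.619982
  f'(-2.648656) = 12.748829
  x_4 = -2.648656 - (-0.619982)/12.748829 = -2.600026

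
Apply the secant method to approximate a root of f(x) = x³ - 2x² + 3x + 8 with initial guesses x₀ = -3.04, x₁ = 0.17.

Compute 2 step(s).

f(x) = x³ - 2x² + 3x + 8
x₀ = -3.04, x₁ = 0.17

Secant formula: x_{n+1} = x_n - f(x_n)(x_n - x_{n-1})/(f(x_n) - f(x_{n-1}))

Iteration 1:
  f(-3.040000) = -47.697664
  f(0.170000) = 8.457113
  x_2 = 0.170000 - 8.457113×(0.170000 - (-3.040000))/(8.457113 - (-47.697664))
       = -0.313438
Iteration 2:
  f(0.170000) = 8.457113
  f(-0.313438) = 6.832408
  x_3 = -0.313438 - 6.832408×(-0.313438 - 0.170000)/(6.832408 - 8.457113)
       = -2.346448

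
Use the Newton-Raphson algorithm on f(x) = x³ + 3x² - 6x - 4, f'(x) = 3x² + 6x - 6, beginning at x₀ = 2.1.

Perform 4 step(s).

f(x) = x³ + 3x² - 6x - 4
f'(x) = 3x² + 6x - 6
x₀ = 2.1

Newton-Raphson formula: x_{n+1} = x_n - f(x_n)/f'(x_n)

Iteration 1:
  f(2.100000) = 5.891000
  f'(2.100000) = 19.830000
  x_1 = 2.100000 - 5.891000/19.830000 = 1.802925
Iteration 2:
  f(1.802925) = 0.794541
  f'(1.802925) = 14.569163
  x_2 = 1.802925 - 0.794541/14.569163 = 1.748389
Iteration 3:
  f(1.748389) = 0.024847
  f'(1.748389) = 13.660927
  x_3 = 1.748389 - 0.024847/13.660927 = 1.746570
Iteration 4:
  f(1.746570) = 0.000027
  f'(1.746570) = 13.630944
  x_4 = 1.746570 - 0.000027/13.630944 = 1.746568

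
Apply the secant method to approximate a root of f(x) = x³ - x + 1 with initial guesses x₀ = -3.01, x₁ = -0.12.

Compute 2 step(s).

f(x) = x³ - x + 1
x₀ = -3.01, x₁ = -0.12

Secant formula: x_{n+1} = x_n - f(x_n)(x_n - x_{n-1})/(f(x_n) - f(x_{n-1}))

Iteration 1:
  f(-3.010000) = -23.260901
  f(-0.120000) = 1.118272
  x_2 = -0.120000 - 1.118272×(-0.120000 - (-3.010000))/(1.118272 - (-23.260901))
       = -0.252564
Iteration 2:
  f(-0.120000) = 1.118272
  f(-0.252564) = 1.236453
  x_3 = -0.252564 - 1.236453×(-0.252564 - (-0.120000))/(1.236453 - 1.118272)
       = 1.134366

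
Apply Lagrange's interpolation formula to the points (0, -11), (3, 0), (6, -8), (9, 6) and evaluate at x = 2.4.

Lagrange interpolation formula:
P(x) = Σ yᵢ × Lᵢ(x)
where Lᵢ(x) = Π_{j≠i} (x - xⱼ)/(xᵢ - xⱼ)

L_0(2.4) = (2.4 - 3)/(0 - 3) × (2.4 - 6)/(0 - 6) × (2.4 - 9)/(0 - 9) = 0.088000
L_1(2.4) = (2.4 - 0)/(3 - 0) × (2.4 - 6)/(3 - 6) × (2.4 - 9)/(3 - 9) = 1.056000
L_2(2.4) = (2.4 - 0)/(6 - 0) × (2.4 - 3)/(6 - 3) × (2.4 - 9)/(6 - 9) = -0.176000
L_3(2.4) = (2.4 - 0)/(9 - 0) × (2.4 - 3)/(9 - 3) × (2.4 - 6)/(9 - 6) = 0.032000

P(2.4) = (-11)×L_0(2.4) + 0×L_1(2.4) + (-8)×L_2(2.4) + 6×L_3(2.4)
P(2.4) = 0.632000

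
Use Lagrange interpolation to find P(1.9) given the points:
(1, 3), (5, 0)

Lagrange interpolation formula:
P(x) = Σ yᵢ × Lᵢ(x)
where Lᵢ(x) = Π_{j≠i} (x - xⱼ)/(xᵢ - xⱼ)

L_0(1.9) = (1.9 - 5)/(1 - 5) = 0.775000
L_1(1.9) = (1.9 - 1)/(5 - 1) = 0.225000

P(1.9) = 3×L_0(1.9) + 0×L_1(1.9)
P(1.9) = 2.325000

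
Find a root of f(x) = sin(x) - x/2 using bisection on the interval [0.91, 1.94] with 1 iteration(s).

f(x) = sin(x) - x/2
Initial interval: [0.91, 1.94]

Iteration 1:
  c_1 = (0.910000 + 1.940000)/2 = 1.425000
  f(c_1) = f(1.425000) = 0.276891
  f(a) × f(c) ≥ 0, new interval: [1.425000, 1.940000]

After 1 iteration(s), the approximation is c_1 = 1.425000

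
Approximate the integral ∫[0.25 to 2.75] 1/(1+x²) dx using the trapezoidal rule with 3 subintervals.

f(x) = 1/(1+x²)
a = 0.25, b = 2.75, n = 3
h = (b - a)/n = 0.833333

Trapezoidal rule: (h/2)[f(x₀) + 2f(x₁) + 2f(x₂) + ... + f(xₙ)]

x_0 = 0.2500, f(x_0) = 0.941176, coefficient = 1
x_1 = 1.0833, f(x_1) = 0.460064, coefficient = 2
x_2 = 1.9167, f(x_2) = 0.213967, coefficient = 2
x_3 = 2.7500, f(x_3) = 0.116788, coefficient = 1

I ≈ (0.833333/2) × 2.406027 = 1.002511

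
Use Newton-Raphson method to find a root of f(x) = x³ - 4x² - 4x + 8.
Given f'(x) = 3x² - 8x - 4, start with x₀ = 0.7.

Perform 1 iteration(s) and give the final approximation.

f(x) = x³ - 4x² - 4x + 8
f'(x) = 3x² - 8x - 4
x₀ = 0.7

Newton-Raphson formula: x_{n+1} = x_n - f(x_n)/f'(x_n)

Iteration 1:
  f(0.700000) = 3.583000
  f'(0.700000) = -8.130000
  x_1 = 0.700000 - 3.583000/(-8.130000) = 1.140713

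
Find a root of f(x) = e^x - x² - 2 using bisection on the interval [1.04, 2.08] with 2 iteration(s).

f(x) = e^x - x² - 2
Initial interval: [1.04, 2.08]

Iteration 1:
  c_1 = (1.040000 + 2.080000)/2 = 1.560000
  f(c_1) = f(1.560000) = 0.325221
  f(a) × f(c) < 0, new interval: [1.040000, 1.560000]
Iteration 2:
  c_2 = (1.040000 + 1.560000)/2 = 1.300000
  f(c_2) = f(1.300000) = -0.020703
  f(a) × f(c) ≥ 0, new interval: [1.300000, 1.560000]

After 2 iteration(s), the approximation is c_2 = 1.300000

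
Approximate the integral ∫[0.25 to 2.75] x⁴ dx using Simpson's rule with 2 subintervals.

f(x) = x⁴
a = 0.25, b = 2.75, n = 2
h = (b - a)/n = 1.250000

Simpson's rule: (h/3)[f(x₀) + 4f(x₁) + 2f(x₂) + ... + f(xₙ)]

x_0 = 0.2500, f(x_0) = 0.003906, coefficient = 1
x_1 = 1.5000, f(x_1) = 5.062500, coefficient = 4
x_2 = 2.7500, f(x_2) = 57.191406, coefficient = 1

I ≈ (1.250000/3) × 77.445312 = 32.268880
Exact value: 31.455078
Error: 0.813802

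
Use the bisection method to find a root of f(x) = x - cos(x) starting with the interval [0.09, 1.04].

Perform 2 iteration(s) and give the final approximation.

f(x) = x - cos(x)
Initial interval: [0.09, 1.04]

Iteration 1:
  c_1 = (0.090000 + 1.040000)/2 = 0.565000
  f(c_1) = f(0.565000) = -0.279589
  f(a) × f(c) ≥ 0, new interval: [0.565000, 1.040000]
Iteration 2:
  c_2 = (0.565000 + 1.040000)/2 = 0.802500
  f(c_2) = f(0.802500) = 0.107589
  f(a) × f(c) < 0, new interval: [0.565000, 0.802500]

After 2 iteration(s), the approximation is c_2 = 0.802500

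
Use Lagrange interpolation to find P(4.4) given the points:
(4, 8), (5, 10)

Lagrange interpolation formula:
P(x) = Σ yᵢ × Lᵢ(x)
where Lᵢ(x) = Π_{j≠i} (x - xⱼ)/(xᵢ - xⱼ)

L_0(4.4) = (4.4 - 5)/(4 - 5) = 0.600000
L_1(4.4) = (4.4 - 4)/(5 - 4) = 0.400000

P(4.4) = 8×L_0(4.4) + 10×L_1(4.4)
P(4.4) = 8.800000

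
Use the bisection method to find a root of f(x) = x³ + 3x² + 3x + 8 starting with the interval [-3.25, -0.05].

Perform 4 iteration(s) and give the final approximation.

f(x) = x³ + 3x² + 3x + 8
Initial interval: [-3.25, -0.05]

Iteration 1:
  c_1 = (-3.250000 + (-0.050000))/2 = -1.650000
  f(c_1) = f(-1.650000) = 6.725375
  f(a) × f(c) < 0, new interval: [-3.250000, -1.650000]
Iteration 2:
  c_2 = (-3.250000 + (-1.650000))/2 = -2.450000
  f(c_2) = f(-2.450000) = 3.951375
  f(a) × f(c) < 0, new interval: [-3.250000, -2.450000]
Iteration 3:
  c_3 = (-3.250000 + (-2.450000))/2 = -2.850000
  f(c_3) = f(-2.850000) = 0.668375
  f(a) × f(c) < 0, new interval: [-3.250000, -2.850000]
Iteration 4:
  c_4 = (-3.250000 + (-2.850000))/2 = -3.050000
  f(c_4) = f(-3.050000) = -1.615125
  f(a) × f(c) ≥ 0, new interval: [-3.050000, -2.850000]

After 4 iteration(s), the approximation is c_4 = -3.050000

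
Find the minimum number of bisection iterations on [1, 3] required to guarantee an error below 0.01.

We need (b-a)/2^n ≤ 0.01
(3 - 1)/2^n ≤ 0.01
2/2^n ≤ 0.01
2^n ≥ 200
n ≥ log₂(200) = 7.64
n ≥ 8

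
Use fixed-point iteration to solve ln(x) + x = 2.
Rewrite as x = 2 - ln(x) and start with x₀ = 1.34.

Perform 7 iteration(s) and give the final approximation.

Equation: ln(x) + x = 2
Fixed-point form: x = 2 - ln(x)
x₀ = 1.34

x_1 = g(1.340000) = 1.707330
x_2 = g(1.707330) = 1.465069
x_3 = g(1.465069) = 1.618098
x_4 = g(1.618098) = 1.518749
x_5 = g(1.518749) = 1.582113
x_6 = g(1.582113) = 1.541239
x_7 = g(1.541239) = 1.567414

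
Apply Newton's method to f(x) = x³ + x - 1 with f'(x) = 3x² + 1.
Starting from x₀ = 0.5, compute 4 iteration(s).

f(x) = x³ + x - 1
f'(x) = 3x² + 1
x₀ = 0.5

Newton-Raphson formula: x_{n+1} = x_n - f(x_n)/f'(x_n)

Iteration 1:
  f(0.500000) = -0.375000
  f'(0.500000) = 1.750000
  x_1 = 0.500000 - (-0.375000)/1.750000 = 0.714286
Iteration 2:
  f(0.714286) = 0.078717
  f'(0.714286) = 2.530612
  x_2 = 0.714286 - 0.078717/2.530612 = 0.683180
Iteration 3:
  f(0.683180) = 0.002043
  f'(0.683180) = 2.400204
  x_3 = 0.683180 - 0.002043/2.400204 = 0.682328
Iteration 4:
  f(0.682328) = 0.000001
  f'(0.682328) = 2.396716
  x_4 = 0.682328 - 0.000001/2.396716 = 0.682328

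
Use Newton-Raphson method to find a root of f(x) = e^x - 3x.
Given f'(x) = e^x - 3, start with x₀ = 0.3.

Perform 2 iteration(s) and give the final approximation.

f(x) = e^x - 3x
f'(x) = e^x - 3
x₀ = 0.3

Newton-Raphson formula: x_{n+1} = x_n - f(x_n)/f'(x_n)

Iteration 1:
  f(0.300000) = 0.449859
  f'(0.300000) = -1.650141
  x_1 = 0.300000 - 0.449859/(-1.650141) = 0.572618
Iteration 2:
  f(0.572618) = 0.055048
  f'(0.572618) = -1.227097
  x_2 = 0.572618 - 0.055048/(-1.227097) = 0.617479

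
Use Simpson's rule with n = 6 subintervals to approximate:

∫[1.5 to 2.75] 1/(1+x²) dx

f(x) = 1/(1+x²)
a = 1.5, b = 2.75, n = 6
h = (b - a)/n = 0.208333

Simpson's rule: (h/3)[f(x₀) + 4f(x₁) + 2f(x₂) + ... + f(xₙ)]

x_0 = 1.5000, f(x_0) = 0.307692, coefficient = 1
x_1 = 1.7083, f(x_1) = 0.255206, coefficient = 4
x_2 = 1.9167, f(x_2) = 0.213967, coefficient = 2
x_3 = 2.1250, f(x_3) = 0.181303, coefficient = 4
x_4 = 2.3333, f(x_4) = 0.155172, coefficient = 2
x_5 = 2.5417, f(x_5) = 0.134047, coefficient = 4
x_6 = 2.7500, f(x_6) = 0.116788, coefficient = 1

I ≈ (0.208333/3) × 3.444985 = 0.239235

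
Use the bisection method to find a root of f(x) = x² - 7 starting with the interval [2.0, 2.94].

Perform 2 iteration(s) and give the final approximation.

f(x) = x² - 7
Initial interval: [2.0, 2.94]

Iteration 1:
  c_1 = (2.000000 + 2.940000)/2 = 2.470000
  f(c_1) = f(2.470000) = -0.899100
  f(a) × f(c) ≥ 0, new interval: [2.470000, 2.940000]
Iteration 2:
  c_2 = (2.470000 + 2.940000)/2 = 2.705000
  f(c_2) = f(2.705000) = 0.317025
  f(a) × f(c) < 0, new interval: [2.470000, 2.705000]

After 2 iteration(s), the approximation is c_2 = 2.705000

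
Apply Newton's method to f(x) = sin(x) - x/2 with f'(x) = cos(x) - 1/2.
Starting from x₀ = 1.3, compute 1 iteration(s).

f(x) = sin(x) - x/2
f'(x) = cos(x) - 1/2
x₀ = 1.3

Newton-Raphson formula: x_{n+1} = x_n - f(x_n)/f'(x_n)

Iteration 1:
  f(1.300000) = 0.313558
  f'(1.300000) = -0.232501
  x_1 = 1.300000 - 0.313558/(-0.232501) = 2.648631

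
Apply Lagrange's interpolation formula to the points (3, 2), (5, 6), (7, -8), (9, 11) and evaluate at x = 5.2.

Lagrange interpolation formula:
P(x) = Σ yᵢ × Lᵢ(x)
where Lᵢ(x) = Π_{j≠i} (x - xⱼ)/(xᵢ - xⱼ)

L_0(5.2) = (5.2 - 5)/(3 - 5) × (5.2 - 7)/(3 - 7) × (5.2 - 9)/(3 - 9) = -0.028500
L_1(5.2) = (5.2 - 3)/(5 - 3) × (5.2 - 7)/(5 - 7) × (5.2 - 9)/(5 - 9) = 0.940500
L_2(5.2) = (5.2 - 3)/(7 - 3) × (5.2 - 5)/(7 - 5) × (5.2 - 9)/(7 - 9) = 0.104500
L_3(5.2) = (5.2 - 3)/(9 - 3) × (5.2 - 5)/(9 - 5) × (5.2 - 7)/(9 - 7) = -0.016500

P(5.2) = 2×L_0(5.2) + 6×L_1(5.2) + (-8)×L_2(5.2) + 11×L_3(5.2)
P(5.2) = 4.568500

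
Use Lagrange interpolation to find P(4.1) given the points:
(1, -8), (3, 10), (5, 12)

Lagrange interpolation formula:
P(x) = Σ yᵢ × Lᵢ(x)
where Lᵢ(x) = Π_{j≠i} (x - xⱼ)/(xᵢ - xⱼ)

L_0(4.1) = (4.1 - 3)/(1 - 3) × (4.1 - 5)/(1 - 5) = -0.123750
L_1(4.1) = (4.1 - 1)/(3 - 1) × (4.1 - 5)/(3 - 5) = 0.697500
L_2(4.1) = (4.1 - 1)/(5 - 1) × (4.1 - 3)/(5 - 3) = 0.426250

P(4.1) = (-8)×L_0(4.1) + 10×L_1(4.1) + 12×L_2(4.1)
P(4.1) = 13.080000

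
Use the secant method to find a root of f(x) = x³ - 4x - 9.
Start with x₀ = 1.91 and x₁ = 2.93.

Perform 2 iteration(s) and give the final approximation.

f(x) = x³ - 4x - 9
x₀ = 1.91, x₁ = 2.93

Secant formula: x_{n+1} = x_n - f(x_n)(x_n - x_{n-1})/(f(x_n) - f(x_{n-1}))

Iteration 1:
  f(1.910000) = -9.672129
  f(2.930000) = 4.433757
  x_2 = 2.930000 - 4.433757×(2.930000 - 1.910000)/(4.433757 - (-9.672129))
       = 2.609394
Iteration 2:
  f(2.930000) = 4.433757
  f(2.609394) = -1.670377
  x_3 = 2.609394 - (-1.670377)×(2.609394 - 2.930000)/(-1.670377 - 4.433757)
       = 2.697127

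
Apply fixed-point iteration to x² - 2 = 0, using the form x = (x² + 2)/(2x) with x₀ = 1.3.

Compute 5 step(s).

Equation: x² - 2 = 0
Fixed-point form: x = (x² + 2)/(2x)
x₀ = 1.3

x_1 = g(1.300000) = 1.419231
x_2 = g(1.419231) = 1.414222
x_3 = g(1.414222) = 1.414214
x_4 = g(1.414214) = 1.414214
x_5 = g(1.414214) = 1.414214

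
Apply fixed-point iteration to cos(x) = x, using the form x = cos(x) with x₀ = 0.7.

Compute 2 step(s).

Equation: cos(x) = x
Fixed-point form: x = cos(x)
x₀ = 0.7

x_1 = g(0.700000) = 0.764842
x_2 = g(0.764842) = 0.721492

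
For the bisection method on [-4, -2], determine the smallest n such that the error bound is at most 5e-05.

We need (b-a)/2^n ≤ 5e-05
(-2 - (-4))/2^n ≤ 5e-05
2/2^n ≤ 5e-05
2^n ≥ 40000
n ≥ log₂(40000) = 15.29
n ≥ 16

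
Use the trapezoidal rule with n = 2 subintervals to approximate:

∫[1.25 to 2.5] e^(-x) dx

f(x) = e^(-x)
a = 1.25, b = 2.5, n = 2
h = (b - a)/n = 0.625000

Trapezoidal rule: (h/2)[f(x₀) + 2f(x₁) + 2f(x₂) + ... + f(xₙ)]

x_0 = 1.2500, f(x_0) = 0.286505, coefficient = 1
x_1 = 1.8750, f(x_1) = 0.153355, coefficient = 2
x_2 = 2.5000, f(x_2) = 0.082085, coefficient = 1

I ≈ (0.625000/2) × 0.675300 = 0.211031
Exact value: 0.204420
Error: 0.006611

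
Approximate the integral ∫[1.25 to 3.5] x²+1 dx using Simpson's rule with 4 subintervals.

f(x) = x²+1
a = 1.25, b = 3.5, n = 4
h = (b - a)/n = 0.562500

Simpson's rule: (h/3)[f(x₀) + 4f(x₁) + 2f(x₂) + ... + f(xₙ)]

x_0 = 1.2500, f(x_0) = 2.562500, coefficient = 1
x_1 = 1.8125, f(x_1) = 4.285156, coefficient = 4
x_2 = 2.3750, f(x_2) = 6.640625, coefficient = 2
x_3 = 2.9375, f(x_3) = 9.628906, coefficient = 4
x_4 = 3.5000, f(x_4) = 13.250000, coefficient = 1

I ≈ (0.562500/3) × 84.750000 = 15.890625
Exact value: 15.890625
Error: 0.000000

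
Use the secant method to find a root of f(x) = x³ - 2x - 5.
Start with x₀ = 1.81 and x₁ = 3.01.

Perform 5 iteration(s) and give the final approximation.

f(x) = x³ - 2x - 5
x₀ = 1.81, x₁ = 3.01

Secant formula: x_{n+1} = x_n - f(x_n)(x_n - x_{n-1})/(f(x_n) - f(x_{n-1}))

Iteration 1:
  f(1.810000) = -2.690259
  f(3.010000) = 16.250901
  x_2 = 3.010000 - 16.250901×(3.010000 - 1.810000)/(16.250901 - (-2.690259))
       = 1.980439
Iteration 2:
  f(3.010000) = 16.250901
  f(1.980439) = -1.193322
  x_3 = 1.980439 - (-1.193322)×(1.980439 - 3.010000)/(-1.193322 - 16.250901)
       = 2.050869
Iteration 3:
  f(1.980439) = -1.193322
  f(2.050869) = -0.475652
  x_4 = 2.050869 - (-0.475652)×(2.050869 - 1.980439)/(-0.475652 - (-1.193322))
       = 2.097548
Iteration 4:
  f(2.050869) = -0.475652
  f(2.097548) = 0.033504
  x_5 = 2.097548 - 0.033504×(2.097548 - 2.050869)/(0.033504 - (-0.475652))
       = 2.094477
Iteration 5:
  f(2.097548) = 0.033504
  f(2.094477) = -0.000836
  x_6 = 2.094477 - (-0.000836)×(2.094477 - 2.097548)/(-0.000836 - 0.033504)
       = 2.094551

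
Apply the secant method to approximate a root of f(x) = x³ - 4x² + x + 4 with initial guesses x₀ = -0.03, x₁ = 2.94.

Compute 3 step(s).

f(x) = x³ - 4x² + x + 4
x₀ = -0.03, x₁ = 2.94

Secant formula: x_{n+1} = x_n - f(x_n)(x_n - x_{n-1})/(f(x_n) - f(x_{n-1}))

Iteration 1:
  f(-0.030000) = 3.966373
  f(2.940000) = -2.222216
  x_2 = 2.940000 - (-2.222216)×(2.940000 - (-0.030000))/(-2.222216 - 3.966373)
       = 1.873524
Iteration 2:
  f(2.940000) = -2.222216
  f(1.873524) = -1.590603
  x_3 = 1.873524 - (-1.590603)×(1.873524 - 2.940000)/(-1.590603 - (-2.222216))
       = -0.812202
Iteration 3:
  f(1.873524) = -1.590603
  f(-0.812202) = 0.013325
  x_4 = -0.812202 - 0.013325×(-0.812202 - 1.873524)/(0.013325 - (-1.590603))
       = -0.789889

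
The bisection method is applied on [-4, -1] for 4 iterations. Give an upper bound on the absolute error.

Bisection error bound: |error| ≤ (b-a)/2^n
|error| ≤ (-1 - (-4))/2^4 = 3/2^4
|error| ≤ 0.1875000000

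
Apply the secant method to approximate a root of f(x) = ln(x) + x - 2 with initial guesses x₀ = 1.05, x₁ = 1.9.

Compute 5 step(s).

f(x) = ln(x) + x - 2
x₀ = 1.05, x₁ = 1.9

Secant formula: x_{n+1} = x_n - f(x_n)(x_n - x_{n-1})/(f(x_n) - f(x_{n-1}))

Iteration 1:
  f(1.050000) = -0.901210
  f(1.900000) = 0.541854
  x_2 = 1.900000 - 0.541854×(1.900000 - 1.050000)/(0.541854 - (-0.901210))
       = 1.580835
Iteration 2:
  f(1.900000) = 0.541854
  f(1.580835) = 0.038788
  x_3 = 1.580835 - 0.038788×(1.580835 - 1.900000)/(0.038788 - 0.541854)
       = 1.556226
Iteration 3:
  f(1.580835) = 0.038788
  f(1.556226) = -0.001510
  x_4 = 1.556226 - (-0.001510)×(1.556226 - 1.580835)/(-0.001510 - 0.038788)
       = 1.557148
Iteration 4:
  f(1.556226) = -0.001510
  f(1.557148) = 0.000004
  x_5 = 1.557148 - 0.000004×(1.557148 - 1.556226)/(0.000004 - (-0.001510))
       = 1.557146
Iteration 5:
  f(1.557148) = 0.000004
  f(1.557146) = 0.000000
  x_6 = 1.557146 - 0.000000×(1.557146 - 1.557148)/(0.000000 - 0.000004)
       = 1.557146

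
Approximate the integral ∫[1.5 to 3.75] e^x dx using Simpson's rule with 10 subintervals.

f(x) = e^x
a = 1.5, b = 3.75, n = 10
h = (b - a)/n = 0.225000

Simpson's rule: (h/3)[f(x₀) + 4f(x₁) + 2f(x₂) + ... + f(xₙ)]

x_0 = 1.5000, f(x_0) = 4.481689, coefficient = 1
x_1 = 1.7250, f(x_1) = 5.612521, coefficient = 4
x_2 = 1.9500, f(x_2) = 7.028688, coefficient = 2
x_3 = 2.1750, f(x_3) = 8.802185, coefficient = 4
x_4 = 2.4000, f(x_4) = 11.023176, coefficient = 2
x_5 = 2.6250, f(x_5) = 13.804574, coefficient = 4
x_6 = 2.8500, f(x_6) = 17.287782, coefficient = 2
x_7 = 3.0750, f(x_7) = 21.649882, coefficient = 4
x_8 = 3.3000, f(x_8) = 27.112639, coefficient = 2
x_9 = 3.5250, f(x_9) = 33.953774, coefficient = 4
x_10 = 3.7500, f(x_10) = 42.521082, coefficient = 1

I ≈ (0.225000/3) × 507.199084 = 38.039931
Exact value: 38.039393
Error: 0.000538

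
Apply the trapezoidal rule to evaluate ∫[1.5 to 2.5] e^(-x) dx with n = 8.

f(x) = e^(-x)
a = 1.5, b = 2.5, n = 8
h = (b - a)/n = 0.125000

Trapezoidal rule: (h/2)[f(x₀) + 2f(x₁) + 2f(x₂) + ... + f(xₙ)]

x_0 = 1.5000, f(x_0) = 0.223130, coefficient = 1
x_1 = 1.6250, f(x_1) = 0.196912, coefficient = 2
x_2 = 1.7500, f(x_2) = 0.173774, coefficient = 2
x_3 = 1.8750, f(x_3) = 0.153355, coefficient = 2
x_4 = 2.0000, f(x_4) = 0.135335, coefficient = 2
x_5 = 2.1250, f(x_5) = 0.119433, coefficient = 2
x_6 = 2.2500, f(x_6) = 0.105399, coefficient = 2
x_7 = 2.3750, f(x_7) = 0.093014, coefficient = 2
x_8 = 2.5000, f(x_8) = 0.082085, coefficient = 1

I ≈ (0.125000/2) × 2.259660 = 0.141229
Exact value: 0.141045
Error: 0.000184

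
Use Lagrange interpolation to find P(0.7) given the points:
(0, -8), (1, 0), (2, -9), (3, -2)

Lagrange interpolation formula:
P(x) = Σ yᵢ × Lᵢ(x)
where Lᵢ(x) = Π_{j≠i} (x - xⱼ)/(xᵢ - xⱼ)

L_0(0.7) = (0.7 - 1)/(0 - 1) × (0.7 - 2)/(0 - 2) × (0.7 - 3)/(0 - 3) = 0.149500
L_1(0.7) = (0.7 - 0)/(1 - 0) × (0.7 - 2)/(1 - 2) × (0.7 - 3)/(1 - 3) = 1.046500
L_2(0.7) = (0.7 - 0)/(2 - 0) × (0.7 - 1)/(2 - 1) × (0.7 - 3)/(2 - 3) = -0.241500
L_3(0.7) = (0.7 - 0)/(3 - 0) × (0.7 - 1)/(3 - 1) × (0.7 - 2)/(3 - 2) = 0.045500

P(0.7) = (-8)×L_0(0.7) + 0×L_1(0.7) + (-9)×L_2(0.7) + (-2)×L_3(0.7)
P(0.7) = 0.886500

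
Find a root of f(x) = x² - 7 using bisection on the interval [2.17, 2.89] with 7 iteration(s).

f(x) = x² - 7
Initial interval: [2.17, 2.89]

Iteration 1:
  c_1 = (2.170000 + 2.890000)/2 = 2.530000
  f(c_1) = f(2.530000) = -0.599100
  f(a) × f(c) ≥ 0, new interval: [2.530000, 2.890000]
Iteration 2:
  c_2 = (2.530000 + 2.890000)/2 = 2.710000
  f(c_2) = f(2.710000) = 0.344100
  f(a) × f(c) < 0, new interval: [2.530000, 2.710000]
Iteration 3:
  c_3 = (2.530000 + 2.710000)/2 = 2.620000
  f(c_3) = f(2.620000) = -0.135600
  f(a) × f(c) ≥ 0, new interval: [2.620000, 2.710000]
Iteration 4:
  c_4 = (2.620000 + 2.710000)/2 = 2.665000
  f(c_4) = f(2.665000) = 0.102225
  f(a) × f(c) < 0, new interval: [2.620000, 2.665000]
Iteration 5:
  c_5 = (2.620000 + 2.665000)/2 = 2.642500
  f(c_5) = f(2.642500) = -0.017194
  f(a) × f(c) ≥ 0, new interval: [2.642500, 2.665000]
Iteration 6:
  c_6 = (2.642500 + 2.665000)/2 = 2.653750
  f(c_6) = f(2.653750) = 0.042389
  f(a) × f(c) < 0, new interval: [2.642500, 2.653750]
Iteration 7:
  c_7 = (2.642500 + 2.653750)/2 = 2.648125
  f(c_7) = f(2.648125) = 0.012566
  f(a) × f(c) < 0, new interval: [2.642500, 2.648125]

After 7 iteration(s), the approximation is c_7 = 2.648125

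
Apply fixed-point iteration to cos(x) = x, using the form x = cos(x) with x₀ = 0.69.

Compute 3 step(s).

Equation: cos(x) = x
Fixed-point form: x = cos(x)
x₀ = 0.69

x_1 = g(0.690000) = 0.771246
x_2 = g(0.771246) = 0.717043
x_3 = g(0.717043) = 0.753752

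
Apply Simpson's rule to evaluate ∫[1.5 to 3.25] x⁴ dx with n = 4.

f(x) = x⁴
a = 1.5, b = 3.25, n = 4
h = (b - a)/n = 0.437500

Simpson's rule: (h/3)[f(x₀) + 4f(x₁) + 2f(x₂) + ... + f(xₙ)]

x_0 = 1.5000, f(x_0) = 5.062500, coefficient = 1
x_1 = 1.9375, f(x_1) = 14.091812, coefficient = 4
x_2 = 2.3750, f(x_2) = 31.816650, coefficient = 2
x_3 = 2.8125, f(x_3) = 62.570572, coefficient = 4
x_4 = 3.2500, f(x_4) = 111.566406, coefficient = 1

I ≈ (0.437500/3) × 486.911743 = 71.007963
Exact value: 70.999414
Error: 0.008548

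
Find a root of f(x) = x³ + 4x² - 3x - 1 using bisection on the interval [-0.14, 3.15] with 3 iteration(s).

f(x) = x³ + 4x² - 3x - 1
Initial interval: [-0.14, 3.15]

Iteration 1:
  c_1 = (-0.140000 + 3.150000)/2 = 1.505000
  f(c_1) = f(1.505000) = 6.953963
  f(a) × f(c) < 0, new interval: [-0.140000, 1.505000]
Iteration 2:
  c_2 = (-0.140000 + 1.505000)/2 = 0.682500
  f(c_2) = f(0.682500) = -0.866362
  f(a) × f(c) ≥ 0, new interval: [0.682500, 1.505000]
Iteration 3:
  c_3 = (0.682500 + 1.505000)/2 = 1.093750
  f(c_3) = f(1.093750) = 1.812347
  f(a) × f(c) < 0, new interval: [0.682500, 1.093750]

After 3 iteration(s), the approximation is c_3 = 1.093750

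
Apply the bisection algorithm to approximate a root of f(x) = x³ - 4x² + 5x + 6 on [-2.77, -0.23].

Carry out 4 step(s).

f(x) = x³ - 4x² + 5x + 6
Initial interval: [-2.77, -0.23]

Iteration 1:
  c_1 = (-2.770000 + (-0.230000))/2 = -1.500000
  f(c_1) = f(-1.500000) = -13.875000
  f(a) × f(c) ≥ 0, new interval: [-1.500000, -0.230000]
Iteration 2:
  c_2 = (-1.500000 + (-0.230000))/2 = -0.865000
  f(c_2) = f(-0.865000) = -1.965115
  f(a) × f(c) ≥ 0, new interval: [-0.865000, -0.230000]
Iteration 3:
  c_3 = (-0.865000 + (-0.230000))/2 = -0.547500
  f(c_3) = f(-0.547500) = 1.899358
  f(a) × f(c) < 0, new interval: [-0.865000, -0.547500]
Iteration 4:
  c_4 = (-0.865000 + (-0.547500))/2 = -0.706250
  f(c_4) = f(-0.706250) = 0.121324
  f(a) × f(c) < 0, new interval: [-0.865000, -0.706250]

After 4 iteration(s), the approximation is c_4 = -0.706250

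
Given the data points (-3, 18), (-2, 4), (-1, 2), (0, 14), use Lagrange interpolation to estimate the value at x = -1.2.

Lagrange interpolation formula:
P(x) = Σ yᵢ × Lᵢ(x)
where Lᵢ(x) = Π_{j≠i} (x - xⱼ)/(xᵢ - xⱼ)

L_0(-1.2) = (-1.2 - (-2))/(-3 - (-2)) × (-1.2 - (-1))/(-3 - (-1)) × (-1.2 - 0)/(-3 - 0) = -0.032000
L_1(-1.2) = (-1.2 - (-3))/(-2 - (-3)) × (-1.2 - (-1))/(-2 - (-1)) × (-1.2 - 0)/(-2 - 0) = 0.216000
L_2(-1.2) = (-1.2 - (-3))/(-1 - (-3)) × (-1.2 - (-2))/(-1 - (-2)) × (-1.2 - 0)/(-1 - 0) = 0.864000
L_3(-1.2) = (-1.2 - (-3))/(0 - (-3)) × (-1.2 - (-2))/(0 - (-2)) × (-1.2 - (-1))/(0 - (-1)) = -0.048000

P(-1.2) = 18×L_0(-1.2) + 4×L_1(-1.2) + 2×L_2(-1.2) + 14×L_3(-1.2)
P(-1.2) = 1.344000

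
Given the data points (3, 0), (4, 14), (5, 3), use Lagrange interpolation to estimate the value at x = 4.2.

Lagrange interpolation formula:
P(x) = Σ yᵢ × Lᵢ(x)
where Lᵢ(x) = Π_{j≠i} (x - xⱼ)/(xᵢ - xⱼ)

L_0(4.2) = (4.2 - 4)/(3 - 4) × (4.2 - 5)/(3 - 5) = -0.080000
L_1(4.2) = (4.2 - 3)/(4 - 3) × (4.2 - 5)/(4 - 5) = 0.960000
L_2(4.2) = (4.2 - 3)/(5 - 3) × (4.2 - 4)/(5 - 4) = 0.120000

P(4.2) = 0×L_0(4.2) + 14×L_1(4.2) + 3×L_2(4.2)
P(4.2) = 13.800000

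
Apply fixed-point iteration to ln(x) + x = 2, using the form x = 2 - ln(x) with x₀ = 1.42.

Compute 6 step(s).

Equation: ln(x) + x = 2
Fixed-point form: x = 2 - ln(x)
x₀ = 1.42

x_1 = g(1.420000) = 1.649343
x_2 = g(1.649343) = 1.499623
x_3 = g(1.499623) = 1.594786
x_4 = g(1.594786) = 1.533260
x_5 = g(1.533260) = 1.572604
x_6 = g(1.572604) = 1.547267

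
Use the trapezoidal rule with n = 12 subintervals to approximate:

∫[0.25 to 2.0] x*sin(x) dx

f(x) = x*sin(x)
a = 0.25, b = 2.0, n = 12
h = (b - a)/n = 0.145833

Trapezoidal rule: (h/2)[f(x₀) + 2f(x₁) + 2f(x₂) + ... + f(xₙ)]

x_0 = 0.2500, f(x_0) = 0.061851, coefficient = 1
x_1 = 0.3958, f(x_1) = 0.152624, coefficient = 2
x_2 = 0.5417, f(x_2) = 0.279264, coefficient = 2
x_3 = 0.6875, f(x_3) = 0.436292, coefficient = 2
x_4 = 0.8333, f(x_4) = 0.616814, coefficient = 2
x_5 = 0.9792, f(x_5) = 0.812741, coefficient = 2
x_6 = 1.1250, f(x_6) = 1.015051, coefficient = 2
x_7 = 1.2708, f(x_7) = 1.214087, coefficient = 2
x_8 = 1.4167, f(x_8) = 1.399873, coefficient = 2
x_9 = 1.5625, f(x_9) = 1.562446, coefficient = 2
x_10 = 1.7083, f(x_10) = 1.692201, coefficient = 2
x_11 = 1.8542, f(x_11) = 1.780220, coefficient = 2
x_12 = 2.0000, f(x_12) = 1.818595, coefficient = 1

I ≈ (0.145833/2) × 23.803674 = 1.735685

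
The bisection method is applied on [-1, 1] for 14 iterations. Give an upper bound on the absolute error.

Bisection error bound: |error| ≤ (b-a)/2^n
|error| ≤ (1 - (-1))/2^14 = 2/2^14
|error| ≤ 0.0001220703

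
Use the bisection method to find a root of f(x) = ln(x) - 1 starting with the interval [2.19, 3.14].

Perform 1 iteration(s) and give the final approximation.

f(x) = ln(x) - 1
Initial interval: [2.19, 3.14]

Iteration 1:
  c_1 = (2.190000 + 3.140000)/2 = 2.665000
  f(c_1) = f(2.665000) = -0.019796
  f(a) × f(c) ≥ 0, new interval: [2.665000, 3.140000]

After 1 iteration(s), the approximation is c_1 = 2.665000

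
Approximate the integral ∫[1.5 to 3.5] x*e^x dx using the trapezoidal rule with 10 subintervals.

f(x) = x*e^x
a = 1.5, b = 3.5, n = 10
h = (b - a)/n = 0.200000

Trapezoidal rule: (h/2)[f(x₀) + 2f(x₁) + 2f(x₂) + ... + f(xₙ)]

x_0 = 1.5000, f(x_0) = 6.722534, coefficient = 1
x_1 = 1.7000, f(x_1) = 9.305711, coefficient = 2
x_2 = 1.9000, f(x_2) = 12.703199, coefficient = 2
x_3 = 2.1000, f(x_3) = 17.148957, coefficient = 2
x_4 = 2.3000, f(x_4) = 22.940620, coefficient = 2
x_5 = 2.5000, f(x_5) = 30.456235, coefficient = 2
x_6 = 2.7000, f(x_6) = 40.175276, coefficient = 2
x_7 = 2.9000, f(x_7) = 52.705022, coefficient = 2
x_8 = 3.1000, f(x_8) = 68.813649, coefficient = 2
x_9 = 3.3000, f(x_9) = 89.471708, coefficient = 2
x_10 = 3.5000, f(x_10) = 115.904082, coefficient = 1

I ≈ (0.200000/2) × 810.067367 = 81.006737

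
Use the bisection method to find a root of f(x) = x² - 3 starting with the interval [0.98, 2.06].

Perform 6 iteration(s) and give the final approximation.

f(x) = x² - 3
Initial interval: [0.98, 2.06]

Iteration 1:
  c_1 = (0.980000 + 2.060000)/2 = 1.520000
  f(c_1) = f(1.520000) = -0.689600
  f(a) × f(c) ≥ 0, new interval: [1.520000, 2.060000]
Iteration 2:
  c_2 = (1.520000 + 2.060000)/2 = 1.790000
  f(c_2) = f(1.790000) = 0.204100
  f(a) × f(c) < 0, new interval: [1.520000, 1.790000]
Iteration 3:
  c_3 = (1.520000 + 1.790000)/2 = 1.655000
  f(c_3) = f(1.655000) = -0.260975
  f(a) × f(c) ≥ 0, new interval: [1.655000, 1.790000]
Iteration 4:
  c_4 = (1.655000 + 1.790000)/2 = 1.722500
  f(c_4) = f(1.722500) = -0.032994
  f(a) × f(c) ≥ 0, new interval: [1.722500, 1.790000]
Iteration 5:
  c_5 = (1.722500 + 1.790000)/2 = 1.756250
  f(c_5) = f(1.756250) = 0.084414
  f(a) × f(c) < 0, new interval: [1.722500, 1.756250]
Iteration 6:
  c_6 = (1.722500 + 1.756250)/2 = 1.739375
  f(c_6) = f(1.739375) = 0.025425
  f(a) × f(c) < 0, new interval: [1.722500, 1.739375]

After 6 iteration(s), the approximation is c_6 = 1.739375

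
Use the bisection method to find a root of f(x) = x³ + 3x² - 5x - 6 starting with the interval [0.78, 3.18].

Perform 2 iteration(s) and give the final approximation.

f(x) = x³ + 3x² - 5x - 6
Initial interval: [0.78, 3.18]

Iteration 1:
  c_1 = (0.780000 + 3.180000)/2 = 1.980000
  f(c_1) = f(1.980000) = 3.623592
  f(a) × f(c) < 0, new interval: [0.780000, 1.980000]
Iteration 2:
  c_2 = (0.780000 + 1.980000)/2 = 1.380000
  f(c_2) = f(1.380000) = -4.558728
  f(a) × f(c) ≥ 0, new interval: [1.380000, 1.980000]

After 2 iteration(s), the approximation is c_2 = 1.380000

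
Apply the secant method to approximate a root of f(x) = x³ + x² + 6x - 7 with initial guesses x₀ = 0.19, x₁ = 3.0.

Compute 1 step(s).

f(x) = x³ + x² + 6x - 7
x₀ = 0.19, x₁ = 3.0

Secant formula: x_{n+1} = x_n - f(x_n)(x_n - x_{n-1})/(f(x_n) - f(x_{n-1}))

Iteration 1:
  f(0.190000) = -5.817041
  f(3.000000) = 47.000000
  x_2 = 3.000000 - 47.000000×(3.000000 - 0.190000)/(47.000000 - (-5.817041))
       = 0.499481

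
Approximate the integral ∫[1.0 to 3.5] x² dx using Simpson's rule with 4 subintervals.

f(x) = x²
a = 1.0, b = 3.5, n = 4
h = (b - a)/n = 0.625000

Simpson's rule: (h/3)[f(x₀) + 4f(x₁) + 2f(x₂) + ... + f(xₙ)]

x_0 = 1.0000, f(x_0) = 1.000000, coefficient = 1
x_1 = 1.6250, f(x_1) = 2.640625, coefficient = 4
x_2 = 2.2500, f(x_2) = 5.062500, coefficient = 2
x_3 = 2.8750, f(x_3) = 8.265625, coefficient = 4
x_4 = 3.5000, f(x_4) = 12.250000, coefficient = 1

I ≈ (0.625000/3) × 67.000000 = 13.958333
Exact value: 13.958333
Error: 0.000000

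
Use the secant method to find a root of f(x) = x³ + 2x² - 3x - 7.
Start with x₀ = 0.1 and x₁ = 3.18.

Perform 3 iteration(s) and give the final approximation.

f(x) = x³ + 2x² - 3x - 7
x₀ = 0.1, x₁ = 3.18

Secant formula: x_{n+1} = x_n - f(x_n)(x_n - x_{n-1})/(f(x_n) - f(x_{n-1}))

Iteration 1:
  f(0.100000) = -7.279000
  f(3.180000) = 35.842232
  x_2 = 3.180000 - 35.842232×(3.180000 - 0.100000)/(35.842232 - (-7.279000))
       = 0.619914
Iteration 2:
  f(3.180000) = 35.842232
  f(0.619914) = -7.852927
  x_3 = 0.619914 - (-7.852927)×(0.619914 - 3.180000)/(-7.852927 - 35.842232)
       = 1.080014
Iteration 3:
  f(0.619914) = -7.852927
  f(1.080014) = -6.647419
  x_4 = 1.080014 - (-6.647419)×(1.080014 - 0.619914)/(-6.647419 - (-7.852927))
       = 3.617104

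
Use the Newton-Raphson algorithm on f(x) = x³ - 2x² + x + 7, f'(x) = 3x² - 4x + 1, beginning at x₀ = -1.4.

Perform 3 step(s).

f(x) = x³ - 2x² + x + 7
f'(x) = 3x² - 4x + 1
x₀ = -1.4

Newton-Raphson formula: x_{n+1} = x_n - f(x_n)/f'(x_n)

Iteration 1:
  f(-1.400000) = -1.064000
  f'(-1.400000) = 12.480000
  x_1 = -1.400000 - (-1.064000)/12.480000 = -1.314744
Iteration 2:
  f(-1.314744) = -0.044446
  f'(-1.314744) = 11.444626
  x_2 = -1.314744 - (-0.044446)/11.444626 = -1.310860
Iteration 3:
  f(-1.310860) = -0.000090
  f'(-1.310860) = 11.398502
  x_3 = -1.310860 - (-0.000090)/11.398502 = -1.310852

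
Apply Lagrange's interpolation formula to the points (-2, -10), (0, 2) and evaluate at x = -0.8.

Lagrange interpolation formula:
P(x) = Σ yᵢ × Lᵢ(x)
where Lᵢ(x) = Π_{j≠i} (x - xⱼ)/(xᵢ - xⱼ)

L_0(-0.8) = (-0.8 - 0)/(-2 - 0) = 0.400000
L_1(-0.8) = (-0.8 - (-2))/(0 - (-2)) = 0.600000

P(-0.8) = (-10)×L_0(-0.8) + 2×L_1(-0.8)
P(-0.8) = -2.800000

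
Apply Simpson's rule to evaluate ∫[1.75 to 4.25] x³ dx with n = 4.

f(x) = x³
a = 1.75, b = 4.25, n = 4
h = (b - a)/n = 0.625000

Simpson's rule: (h/3)[f(x₀) + 4f(x₁) + 2f(x₂) + ... + f(xₙ)]

x_0 = 1.7500, f(x_0) = 5.359375, coefficient = 1
x_1 = 2.3750, f(x_1) = 13.396484, coefficient = 4
x_2 = 3.0000, f(x_2) = 27.000000, coefficient = 2
x_3 = 3.6250, f(x_3) = 47.634766, coefficient = 4
x_4 = 4.2500, f(x_4) = 76.765625, coefficient = 1

I ≈ (0.625000/3) × 380.250000 = 79.218750
Exact value: 79.218750
Error: 0.000000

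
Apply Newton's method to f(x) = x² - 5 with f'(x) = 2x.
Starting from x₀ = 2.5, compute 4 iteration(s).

f(x) = x² - 5
f'(x) = 2x
x₀ = 2.5

Newton-Raphson formula: x_{n+1} = x_n - f(x_n)/f'(x_n)

Iteration 1:
  f(2.500000) = 1.250000
  f'(2.500000) = 5.000000
  x_1 = 2.500000 - 1.250000/5.000000 = 2.250000
Iteration 2:
  f(2.250000) = 0.062500
  f'(2.250000) = 4.500000
  x_2 = 2.250000 - 0.062500/4.500000 = 2.236111
Iteration 3:
  f(2.236111) = 0.000193
  f'(2.236111) = 4.472222
  x_3 = 2.236111 - 0.000193/4.472222 = 2.236068
Iteration 4:
  f(2.236068) = 0.000000
  f'(2.236068) = 4.472136
  x_4 = 2.236068 - 0.000000/4.472136 = 2.236068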